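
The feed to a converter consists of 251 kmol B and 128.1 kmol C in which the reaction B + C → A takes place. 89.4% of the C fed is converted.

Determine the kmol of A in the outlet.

115 kmol

C reacted = 0.894 × 128.1 = 114.5 kmol; ν_C = −1, so ξ = 114.5/1 = 114.5 kmol.
Outlet amounts (n = n₀ + ν ξ):
  B: 251 − 1(114.5) = 136.5
  C: 128.1 − 1(114.5) = 13.58
  A: 0 + 1(114.5) = 114.5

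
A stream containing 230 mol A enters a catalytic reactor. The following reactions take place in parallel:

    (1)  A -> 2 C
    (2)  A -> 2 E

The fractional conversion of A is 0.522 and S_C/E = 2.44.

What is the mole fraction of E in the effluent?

Conversion of A: A consumed = 0.522 × 230 = 120.1 mol = 1ξ₁ + 1ξ₂.
Selectivity: 2ξ₁ / (2ξ₂) = 2.44 → ξ₁ = 2.44 ξ₂.
Substitute: (1·2.44 + 1) ξ₂ = 120.1 → ξ₂ = 34.9 mol, ξ₁ = 85.16 mol.
Outlet amounts (n = n₀ + Σ ν·ξ):
  A: 230 − 1(85.16) − 1(34.9) = 109.9
  C: 0 + 2(85.16) = 170.3
  E: 0 + 2(34.9) = 69.8
Total out = 350.1 mol; y_E = 69.8 / 350.1 = 0.1994.

0.199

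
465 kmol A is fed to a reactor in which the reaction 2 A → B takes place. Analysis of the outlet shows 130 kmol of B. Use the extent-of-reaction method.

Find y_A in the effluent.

For B: n = n₀ + 1ξ → 130 = 0 + 1ξ, giving ξ = 130 kmol.
Outlet amounts (n = n₀ + ν ξ):
  A: 465 − 2(130) = 205
  B: 0 + 1(130) = 130
Total out = 335 kmol; y_A = 205 / 335 = 0.6119.

0.612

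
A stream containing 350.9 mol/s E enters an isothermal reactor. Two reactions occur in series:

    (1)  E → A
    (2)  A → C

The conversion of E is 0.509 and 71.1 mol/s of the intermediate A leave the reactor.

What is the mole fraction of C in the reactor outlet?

0.306

Conversion of E: E consumed = 1ξ₁ = 0.509 × 350.9 → ξ₁ = 178.6 mol/s.
A balance: n_A = 0 + 1ξ₁ − 1ξ₂ = 71.1 → ξ₂ = (1·178.6 − 71.1)/1 = 107.5 mol/s.
Outlet amounts (n = n₀ + Σ ν·ξ):
  E: 350.9 − 1(178.6) = 172.3
  A: 0 + 1(178.6) − 1(107.5) = 71.1
  C: 0 + 1(107.5) = 107.5
Total out = 350.9 mol/s; y_C = 107.5 / 350.9 = 0.3064.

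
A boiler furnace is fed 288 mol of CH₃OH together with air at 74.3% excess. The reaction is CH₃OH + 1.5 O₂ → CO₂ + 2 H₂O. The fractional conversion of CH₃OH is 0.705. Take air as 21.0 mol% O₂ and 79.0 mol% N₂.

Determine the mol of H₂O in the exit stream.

Stoichiometric O₂ = 1.5 × 288 = 432 mol; O₂ fed = 432 × 1.743 = 753 mol.
N₂ fed = 753 × 79/21 = 2833 mol.
Fuel reacted = 0.705 × 288 → ξ = 203 mol.
Outlet (n = n₀ + ν ξ):
  CH₃OH: 288 − 1(203) = 84.96
  O₂: 753 − 1.5(203) = 448.4
  N₂: 2833 (inert)
  CO₂: 0 + 1(203) = 203
  H₂O: 0 + 2(203) = 406.1

406 mol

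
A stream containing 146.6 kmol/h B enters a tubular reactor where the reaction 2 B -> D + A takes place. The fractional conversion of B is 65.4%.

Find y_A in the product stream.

B reacted = 0.654 × 146.6 = 95.88 kmol/h; ν_B = −2, so ξ = 95.88/2 = 47.94 kmol/h.
Outlet amounts (n = n₀ + ν ξ):
  B: 146.6 − 2(47.94) = 50.72
  D: 0 + 1(47.94) = 47.94
  A: 0 + 1(47.94) = 47.94
Total out = 146.6 kmol/h; y_A = 47.94 / 146.6 = 0.327.

0.327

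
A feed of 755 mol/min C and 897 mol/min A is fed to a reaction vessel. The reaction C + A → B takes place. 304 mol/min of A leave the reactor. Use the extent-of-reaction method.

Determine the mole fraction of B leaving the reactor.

0.56

For A: n = n₀ − 1ξ → 304 = 897 − 1ξ, giving ξ = 593 mol/min.
Outlet amounts (n = n₀ + ν ξ):
  C: 755 − 1(593) = 162
  A: 897 − 1(593) = 304
  B: 0 + 1(593) = 593
Total out = 1059 mol/min; y_B = 593 / 1059 = 0.56.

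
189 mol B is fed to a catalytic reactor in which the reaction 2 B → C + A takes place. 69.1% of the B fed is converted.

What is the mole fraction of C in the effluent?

0.345

B reacted = 0.691 × 189 = 130.6 mol; ν_B = −2, so ξ = 130.6/2 = 65.3 mol.
Outlet amounts (n = n₀ + ν ξ):
  B: 189 − 2(65.3) = 58.4
  C: 0 + 1(65.3) = 65.3
  A: 0 + 1(65.3) = 65.3
Total out = 189 mol; y_C = 65.3 / 189 = 0.3455.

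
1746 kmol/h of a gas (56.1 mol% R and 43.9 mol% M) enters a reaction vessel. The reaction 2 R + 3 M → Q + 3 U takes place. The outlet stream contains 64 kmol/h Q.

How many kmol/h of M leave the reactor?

574 kmol/h

For Q: n = n₀ + 1ξ → 64 = 0 + 1ξ, giving ξ = 64 kmol/h.
Outlet amounts (n = n₀ + ν ξ):
  R: 979.5 − 2(64) = 851.5
  M: 766.5 − 3(64) = 574.5
  Q: 0 + 1(64) = 64
  U: 0 + 3(64) = 192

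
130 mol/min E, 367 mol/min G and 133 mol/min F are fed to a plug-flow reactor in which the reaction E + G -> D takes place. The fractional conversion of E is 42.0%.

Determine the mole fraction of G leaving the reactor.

0.543

E reacted = 0.42 × 130 = 54.6 mol/min; ν_E = −1, so ξ = 54.6/1 = 54.6 mol/min.
Outlet amounts (n = n₀ + ν ξ):
  E: 130 − 1(54.6) = 75.4
  G: 367 − 1(54.6) = 312.4
  D: 0 + 1(54.6) = 54.6
  F: 133 (inert)
Total out = 575.4 mol/min; y_G = 312.4 / 575.4 = 0.5429.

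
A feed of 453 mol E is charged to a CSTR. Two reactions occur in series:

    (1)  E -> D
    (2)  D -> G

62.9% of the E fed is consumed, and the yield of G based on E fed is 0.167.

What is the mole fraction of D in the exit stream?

0.462

Conversion of E: E consumed = 1ξ₁ = 0.629 × 453 → ξ₁ = 284.9 mol.
Yield of G: 1ξ₂ / 453 = 0.167 → ξ₂ = 75.65 mol.
Outlet amounts (n = n₀ + Σ ν·ξ):
  E: 453 − 1(284.9) = 168.1
  D: 0 + 1(284.9) − 1(75.65) = 209.3
  G: 0 + 1(75.65) = 75.65
Total out = 453 mol; y_D = 209.3 / 453 = 0.462.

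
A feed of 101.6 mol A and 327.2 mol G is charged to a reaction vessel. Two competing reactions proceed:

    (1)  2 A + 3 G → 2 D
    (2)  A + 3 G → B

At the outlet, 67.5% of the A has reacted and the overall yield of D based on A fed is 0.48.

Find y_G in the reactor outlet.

Yield of D: 2ξ₁ / 101.6 = 0.48 → ξ₁ = 24.38 mol.
Conversion of A: 2ξ₁ + 1ξ₂ = 0.675 × 101.6 = 68.58 → ξ₂ = 19.81 mol.
Outlet amounts (n = n₀ + Σ ν·ξ):
  A: 101.6 − 2(24.38) − 1(19.81) = 33.02
  G: 327.2 − 3(24.38) − 3(19.81) = 194.6
  D: 0 + 2(24.38) = 48.77
  B: 0 + 1(19.81) = 19.81
Total out = 296.2 mol; y_G = 194.6 / 296.2 = 0.657.

0.657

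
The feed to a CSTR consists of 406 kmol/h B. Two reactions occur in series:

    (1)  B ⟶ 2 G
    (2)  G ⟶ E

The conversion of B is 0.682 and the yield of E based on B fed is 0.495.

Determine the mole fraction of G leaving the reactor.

0.517

Conversion of B: B consumed = 1ξ₁ = 0.682 × 406 → ξ₁ = 276.9 kmol/h.
Yield of E: 1ξ₂ / 406 = 0.495 → ξ₂ = 201 kmol/h.
Outlet amounts (n = n₀ + Σ ν·ξ):
  B: 406 − 1(276.9) = 129.1
  G: 0 + 2(276.9) − 1(201) = 352.8
  E: 0 + 1(201) = 201
Total out = 682.9 kmol/h; y_G = 352.8 / 682.9 = 0.5166.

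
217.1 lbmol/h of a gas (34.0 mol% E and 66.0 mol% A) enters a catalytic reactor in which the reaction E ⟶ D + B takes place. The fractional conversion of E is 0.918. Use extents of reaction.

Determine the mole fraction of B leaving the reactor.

E reacted = 0.918 × 73.81 = 67.76 lbmol/h; ν_E = −1, so ξ = 67.76/1 = 67.76 lbmol/h.
Outlet amounts (n = n₀ + ν ξ):
  E: 73.81 − 1(67.76) = 6.053
  D: 0 + 1(67.76) = 67.76
  B: 0 + 1(67.76) = 67.76
  A: 143.3 (inert)
Total out = 284.9 lbmol/h; y_B = 67.76 / 284.9 = 0.2379.

0.238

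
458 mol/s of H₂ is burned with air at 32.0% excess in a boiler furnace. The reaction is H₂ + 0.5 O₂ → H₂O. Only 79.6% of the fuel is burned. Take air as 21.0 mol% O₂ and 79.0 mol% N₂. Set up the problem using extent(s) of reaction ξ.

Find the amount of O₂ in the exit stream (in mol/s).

120 mol/s

Stoichiometric O₂ = 0.5 × 458 = 229 mol/s; O₂ fed = 229 × 1.320 = 302.3 mol/s.
N₂ fed = 302.3 × 79/21 = 1137 mol/s.
Fuel reacted = 0.796 × 458 → ξ = 364.6 mol/s.
Outlet (n = n₀ + ν ξ):
  H₂: 458 − 1(364.6) = 93.43
  O₂: 302.3 − 0.5(364.6) = 120
  N₂: 1137 (inert)
  H₂O: 0 + 1(364.6) = 364.6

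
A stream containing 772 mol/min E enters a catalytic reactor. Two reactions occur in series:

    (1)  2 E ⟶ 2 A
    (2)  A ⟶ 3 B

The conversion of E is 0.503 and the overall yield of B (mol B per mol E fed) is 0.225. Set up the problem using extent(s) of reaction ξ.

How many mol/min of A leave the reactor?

330 mol/min

Conversion of E: E consumed = 2ξ₁ = 0.503 × 772 → ξ₁ = 194.2 mol/min.
Yield of B: 3ξ₂ / 772 = 0.225 → ξ₂ = 57.9 mol/min.
Outlet amounts (n = n₀ + Σ ν·ξ):
  E: 772 − 2(194.2) = 383.7
  A: 0 + 2(194.2) − 1(57.9) = 330.4
  B: 0 + 3(57.9) = 173.7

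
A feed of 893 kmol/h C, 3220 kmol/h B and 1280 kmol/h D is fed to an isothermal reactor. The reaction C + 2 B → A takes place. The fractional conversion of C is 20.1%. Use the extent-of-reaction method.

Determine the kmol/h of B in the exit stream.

2860 kmol/h

C reacted = 0.201 × 893 = 179.5 kmol/h; ν_C = −1, so ξ = 179.5/1 = 179.5 kmol/h.
Outlet amounts (n = n₀ + ν ξ):
  C: 893 − 1(179.5) = 713.5
  B: 3220 − 2(179.5) = 2861
  A: 0 + 1(179.5) = 179.5
  D: 1280 (inert)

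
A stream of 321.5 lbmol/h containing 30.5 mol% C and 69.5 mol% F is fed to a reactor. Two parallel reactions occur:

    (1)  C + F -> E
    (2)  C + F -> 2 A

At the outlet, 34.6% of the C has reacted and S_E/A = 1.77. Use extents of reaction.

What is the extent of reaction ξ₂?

ξ₂ = 7.47 lbmol/h

Conversion of C: C consumed = 0.346 × 98.06 = 33.93 lbmol/h = 1ξ₁ + 1ξ₂.
Selectivity: 1ξ₁ / (2ξ₂) = 1.77 → ξ₁ = 3.54 ξ₂.
Substitute: (1·3.54 + 1) ξ₂ = 33.93 → ξ₂ = 7.473 lbmol/h, ξ₁ = 26.45 lbmol/h.
Outlet amounts (n = n₀ + Σ ν·ξ):
  C: 98.06 − 1(26.45) − 1(7.473) = 64.13
  F: 223.4 − 1(26.45) − 1(7.473) = 189.5
  E: 0 + 1(26.45) = 26.45
  A: 0 + 2(7.473) = 14.95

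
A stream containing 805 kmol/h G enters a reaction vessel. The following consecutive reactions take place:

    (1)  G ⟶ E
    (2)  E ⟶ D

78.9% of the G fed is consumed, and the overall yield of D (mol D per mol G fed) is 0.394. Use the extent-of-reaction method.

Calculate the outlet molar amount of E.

318 kmol/h

Conversion of G: G consumed = 1ξ₁ = 0.789 × 805 → ξ₁ = 635.1 kmol/h.
Yield of D: 1ξ₂ / 805 = 0.394 → ξ₂ = 317.2 kmol/h.
Outlet amounts (n = n₀ + Σ ν·ξ):
  G: 805 − 1(635.1) = 169.9
  E: 0 + 1(635.1) − 1(317.2) = 318
  D: 0 + 1(317.2) = 317.2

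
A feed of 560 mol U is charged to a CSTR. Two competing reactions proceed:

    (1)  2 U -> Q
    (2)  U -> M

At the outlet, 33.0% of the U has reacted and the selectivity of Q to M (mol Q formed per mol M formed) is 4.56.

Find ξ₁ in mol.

ξ₁ = 83.3 mol

Conversion of U: U consumed = 0.33 × 560 = 184.8 mol = 2ξ₁ + 1ξ₂.
Selectivity: 1ξ₁ / (1ξ₂) = 4.56 → ξ₁ = 4.56 ξ₂.
Substitute: (2·4.56 + 1) ξ₂ = 184.8 → ξ₂ = 18.26 mol, ξ₁ = 83.27 mol.
Outlet amounts (n = n₀ + Σ ν·ξ):
  U: 560 − 2(83.27) − 1(18.26) = 375.2
  Q: 0 + 1(83.27) = 83.27
  M: 0 + 1(18.26) = 18.26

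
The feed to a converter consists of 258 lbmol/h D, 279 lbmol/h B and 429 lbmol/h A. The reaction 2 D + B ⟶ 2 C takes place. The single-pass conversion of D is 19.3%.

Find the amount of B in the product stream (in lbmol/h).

D reacted = 0.193 × 258 = 49.79 lbmol/h; ν_D = −2, so ξ = 49.79/2 = 24.9 lbmol/h.
Outlet amounts (n = n₀ + ν ξ):
  D: 258 − 2(24.9) = 208.2
  B: 279 − 1(24.9) = 254.1
  C: 0 + 2(24.9) = 49.79
  A: 429 (inert)

254 lbmol/h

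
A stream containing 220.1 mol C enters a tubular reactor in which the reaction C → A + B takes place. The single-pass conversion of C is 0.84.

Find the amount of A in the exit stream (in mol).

C reacted = 0.84 × 220.1 = 184.9 mol; ν_C = −1, so ξ = 184.9/1 = 184.9 mol.
Outlet amounts (n = n₀ + ν ξ):
  C: 220.1 − 1(184.9) = 35.22
  A: 0 + 1(184.9) = 184.9
  B: 0 + 1(184.9) = 184.9

185 mol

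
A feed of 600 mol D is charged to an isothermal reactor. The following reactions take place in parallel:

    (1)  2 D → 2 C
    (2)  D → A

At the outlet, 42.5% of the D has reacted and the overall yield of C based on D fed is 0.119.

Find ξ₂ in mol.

Yield of C: 2ξ₁ / 600 = 0.119 → ξ₁ = 35.7 mol.
Conversion of D: 2ξ₁ + 1ξ₂ = 0.425 × 600 = 255 → ξ₂ = 183.6 mol.
Outlet amounts (n = n₀ + Σ ν·ξ):
  D: 600 − 2(35.7) − 1(183.6) = 345
  C: 0 + 2(35.7) = 71.4
  A: 0 + 1(183.6) = 183.6

ξ₂ = 184 mol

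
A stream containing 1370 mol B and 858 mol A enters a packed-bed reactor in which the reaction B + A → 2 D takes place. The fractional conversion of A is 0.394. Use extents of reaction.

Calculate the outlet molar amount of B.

A reacted = 0.394 × 858 = 338.1 mol; ν_A = −1, so ξ = 338.1/1 = 338.1 mol.
Outlet amounts (n = n₀ + ν ξ):
  B: 1370 − 1(338.1) = 1032
  A: 858 − 1(338.1) = 519.9
  D: 0 + 2(338.1) = 676.1

1030 mol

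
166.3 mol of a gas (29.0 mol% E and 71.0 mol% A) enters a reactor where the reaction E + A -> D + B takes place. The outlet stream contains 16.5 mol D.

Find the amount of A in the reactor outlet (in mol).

For D: n = n₀ + 1ξ → 16.5 = 0 + 1ξ, giving ξ = 16.5 mol.
Outlet amounts (n = n₀ + ν ξ):
  E: 48.23 − 1(16.5) = 31.73
  A: 118.1 − 1(16.5) = 101.6
  D: 0 + 1(16.5) = 16.5
  B: 0 + 1(16.5) = 16.5

102 mol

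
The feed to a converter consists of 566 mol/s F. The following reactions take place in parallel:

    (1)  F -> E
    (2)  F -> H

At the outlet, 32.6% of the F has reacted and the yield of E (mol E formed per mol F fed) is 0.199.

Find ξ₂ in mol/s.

ξ₂ = 71.9 mol/s

Yield of E: 1ξ₁ / 566 = 0.199 → ξ₁ = 112.6 mol/s.
Conversion of F: 1ξ₁ + 1ξ₂ = 0.326 × 566 = 184.5 → ξ₂ = 71.88 mol/s.
Outlet amounts (n = n₀ + Σ ν·ξ):
  F: 566 − 1(112.6) − 1(71.88) = 381.5
  E: 0 + 1(112.6) = 112.6
  H: 0 + 1(71.88) = 71.88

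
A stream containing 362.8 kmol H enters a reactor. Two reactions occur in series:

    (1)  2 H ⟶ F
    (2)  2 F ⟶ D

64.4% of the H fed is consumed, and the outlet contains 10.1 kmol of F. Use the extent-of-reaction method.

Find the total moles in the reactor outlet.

193 kmol

Conversion of H: H consumed = 2ξ₁ = 0.644 × 362.8 → ξ₁ = 116.8 kmol.
F balance: n_F = 0 + 1ξ₁ − 2ξ₂ = 10.1 → ξ₂ = (1·116.8 − 10.1)/2 = 53.36 kmol.
Outlet amounts (n = n₀ + Σ ν·ξ):
  H: 362.8 − 2(116.8) = 129.2
  F: 0 + 1(116.8) − 2(53.36) = 10.1
  D: 0 + 1(53.36) = 53.36
Total out = 129.2 + 10.1 + 53.36 = 192.6 kmol.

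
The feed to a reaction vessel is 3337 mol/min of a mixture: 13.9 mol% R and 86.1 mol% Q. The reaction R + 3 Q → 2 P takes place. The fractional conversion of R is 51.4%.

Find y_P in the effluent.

R reacted = 0.514 × 463.8 = 238.4 mol/min; ν_R = −1, so ξ = 238.4/1 = 238.4 mol/min.
Outlet amounts (n = n₀ + ν ξ):
  R: 463.8 − 1(238.4) = 225.4
  Q: 2873 − 3(238.4) = 2158
  P: 0 + 2(238.4) = 476.8
Total out = 2860 mol/min; y_P = 476.8 / 2860 = 0.1667.

0.167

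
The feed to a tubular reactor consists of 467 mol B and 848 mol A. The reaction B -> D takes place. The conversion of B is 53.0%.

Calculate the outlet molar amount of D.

B reacted = 0.53 × 467 = 247.5 mol; ν_B = −1, so ξ = 247.5/1 = 247.5 mol.
Outlet amounts (n = n₀ + ν ξ):
  B: 467 − 1(247.5) = 219.5
  D: 0 + 1(247.5) = 247.5
  A: 848 (inert)

248 mol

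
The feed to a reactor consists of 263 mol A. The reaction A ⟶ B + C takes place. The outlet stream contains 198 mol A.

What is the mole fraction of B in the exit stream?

0.198

For A: n = n₀ − 1ξ → 198 = 263 − 1ξ, giving ξ = 65 mol.
Outlet amounts (n = n₀ + ν ξ):
  A: 263 − 1(65) = 198
  B: 0 + 1(65) = 65
  C: 0 + 1(65) = 65
Total out = 328 mol; y_B = 65 / 328 = 0.1982.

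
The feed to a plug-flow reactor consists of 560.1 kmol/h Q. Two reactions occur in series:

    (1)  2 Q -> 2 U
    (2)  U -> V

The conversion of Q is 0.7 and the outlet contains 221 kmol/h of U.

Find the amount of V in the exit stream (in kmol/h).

171 kmol/h

Conversion of Q: Q consumed = 2ξ₁ = 0.7 × 560.1 → ξ₁ = 196 kmol/h.
U balance: n_U = 0 + 2ξ₁ − 1ξ₂ = 221 → ξ₂ = (2·196 − 221)/1 = 171.1 kmol/h.
Outlet amounts (n = n₀ + Σ ν·ξ):
  Q: 560.1 − 2(196) = 168
  U: 0 + 2(196) − 1(171.1) = 221
  V: 0 + 1(171.1) = 171.1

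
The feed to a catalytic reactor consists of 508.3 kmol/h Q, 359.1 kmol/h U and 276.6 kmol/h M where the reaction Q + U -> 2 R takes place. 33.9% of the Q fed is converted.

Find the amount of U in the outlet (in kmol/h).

187 kmol/h

Q reacted = 0.339 × 508.3 = 172.3 kmol/h; ν_Q = −1, so ξ = 172.3/1 = 172.3 kmol/h.
Outlet amounts (n = n₀ + ν ξ):
  Q: 508.3 − 1(172.3) = 336
  U: 359.1 − 1(172.3) = 186.8
  R: 0 + 2(172.3) = 344.6
  M: 276.6 (inert)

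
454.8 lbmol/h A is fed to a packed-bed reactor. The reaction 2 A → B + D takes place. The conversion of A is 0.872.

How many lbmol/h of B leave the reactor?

A reacted = 0.872 × 454.8 = 396.6 lbmol/h; ν_A = −2, so ξ = 396.6/2 = 198.3 lbmol/h.
Outlet amounts (n = n₀ + ν ξ):
  A: 454.8 − 2(198.3) = 58.21
  B: 0 + 1(198.3) = 198.3
  D: 0 + 1(198.3) = 198.3

198 lbmol/h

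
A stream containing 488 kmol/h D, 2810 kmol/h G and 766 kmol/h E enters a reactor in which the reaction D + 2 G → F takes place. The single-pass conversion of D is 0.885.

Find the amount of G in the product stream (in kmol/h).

1950 kmol/h

D reacted = 0.885 × 488 = 431.9 kmol/h; ν_D = −1, so ξ = 431.9/1 = 431.9 kmol/h.
Outlet amounts (n = n₀ + ν ξ):
  D: 488 − 1(431.9) = 56.12
  G: 2810 − 2(431.9) = 1946
  F: 0 + 1(431.9) = 431.9
  E: 766 (inert)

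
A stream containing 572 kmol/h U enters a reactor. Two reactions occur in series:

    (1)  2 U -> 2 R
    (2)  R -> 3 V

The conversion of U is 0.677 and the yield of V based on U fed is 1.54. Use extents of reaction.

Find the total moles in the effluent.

Conversion of U: U consumed = 2ξ₁ = 0.677 × 572 → ξ₁ = 193.6 kmol/h.
Yield of V: 3ξ₂ / 572 = 1.54 → ξ₂ = 293.6 kmol/h.
Outlet amounts (n = n₀ + Σ ν·ξ):
  U: 572 − 2(193.6) = 184.8
  R: 0 + 2(193.6) − 1(293.6) = 93.62
  V: 0 + 3(293.6) = 880.9
Total out = 184.8 + 93.62 + 880.9 = 1159 kmol/h.

1160 kmol/h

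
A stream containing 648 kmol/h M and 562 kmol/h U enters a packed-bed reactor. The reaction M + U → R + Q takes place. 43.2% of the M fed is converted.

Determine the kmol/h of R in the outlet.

280 kmol/h

M reacted = 0.432 × 648 = 279.9 kmol/h; ν_M = −1, so ξ = 279.9/1 = 279.9 kmol/h.
Outlet amounts (n = n₀ + ν ξ):
  M: 648 − 1(279.9) = 368.1
  U: 562 − 1(279.9) = 282.1
  R: 0 + 1(279.9) = 279.9
  Q: 0 + 1(279.9) = 279.9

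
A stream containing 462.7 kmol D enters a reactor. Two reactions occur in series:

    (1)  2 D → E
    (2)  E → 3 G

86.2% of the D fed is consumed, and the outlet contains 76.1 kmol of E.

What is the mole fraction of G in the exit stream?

0.726

Conversion of D: D consumed = 2ξ₁ = 0.862 × 462.7 → ξ₁ = 199.4 kmol.
E balance: n_E = 0 + 1ξ₁ − 1ξ₂ = 76.1 → ξ₂ = (1·199.4 − 76.1)/1 = 123.3 kmol.
Outlet amounts (n = n₀ + Σ ν·ξ):
  D: 462.7 − 2(199.4) = 63.85
  E: 0 + 1(199.4) − 1(123.3) = 76.1
  G: 0 + 3(123.3) = 370
Total out = 509.9 kmol; y_G = 370 / 509.9 = 0.7255.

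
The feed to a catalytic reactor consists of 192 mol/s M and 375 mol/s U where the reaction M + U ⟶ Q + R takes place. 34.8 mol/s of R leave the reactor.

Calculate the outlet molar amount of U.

For R: n = n₀ + 1ξ → 34.8 = 0 + 1ξ, giving ξ = 34.8 mol/s.
Outlet amounts (n = n₀ + ν ξ):
  M: 192 − 1(34.8) = 157.2
  U: 375 − 1(34.8) = 340.2
  Q: 0 + 1(34.8) = 34.8
  R: 0 + 1(34.8) = 34.8

340 mol/s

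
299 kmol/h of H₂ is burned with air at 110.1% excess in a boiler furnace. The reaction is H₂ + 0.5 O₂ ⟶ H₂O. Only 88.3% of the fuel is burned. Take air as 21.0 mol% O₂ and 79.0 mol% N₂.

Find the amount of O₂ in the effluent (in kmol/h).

Stoichiometric O₂ = 0.5 × 299 = 149.5 kmol/h; O₂ fed = 149.5 × 2.101 = 314.1 kmol/h.
N₂ fed = 314.1 × 79/21 = 1182 kmol/h.
Fuel reacted = 0.883 × 299 → ξ = 264 kmol/h.
Outlet (n = n₀ + ν ξ):
  H₂: 299 − 1(264) = 34.98
  O₂: 314.1 − 0.5(264) = 182.1
  N₂: 1182 (inert)
  H₂O: 0 + 1(264) = 264

182 kmol/h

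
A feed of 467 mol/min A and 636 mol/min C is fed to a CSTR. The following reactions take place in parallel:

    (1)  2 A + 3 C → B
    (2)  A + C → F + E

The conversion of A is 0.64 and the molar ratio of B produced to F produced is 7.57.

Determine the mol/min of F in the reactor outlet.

Conversion of A: A consumed = 0.64 × 467 = 298.9 mol/min = 2ξ₁ + 1ξ₂.
Selectivity: 1ξ₁ / (1ξ₂) = 7.57 → ξ₁ = 7.57 ξ₂.
Substitute: (2·7.57 + 1) ξ₂ = 298.9 → ξ₂ = 18.52 mol/min, ξ₁ = 140.2 mol/min.
Outlet amounts (n = n₀ + Σ ν·ξ):
  A: 467 − 2(140.2) − 1(18.52) = 168.1
  C: 636 − 3(140.2) − 1(18.52) = 196.9
  B: 0 + 1(140.2) = 140.2
  F: 0 + 1(18.52) = 18.52
  E: 0 + 1(18.52) = 18.52

18.5 mol/min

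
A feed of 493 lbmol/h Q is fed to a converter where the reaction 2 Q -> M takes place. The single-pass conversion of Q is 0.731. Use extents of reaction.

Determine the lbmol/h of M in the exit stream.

180 lbmol/h

Q reacted = 0.731 × 493 = 360.4 lbmol/h; ν_Q = −2, so ξ = 360.4/2 = 180.2 lbmol/h.
Outlet amounts (n = n₀ + ν ξ):
  Q: 493 − 2(180.2) = 132.6
  M: 0 + 1(180.2) = 180.2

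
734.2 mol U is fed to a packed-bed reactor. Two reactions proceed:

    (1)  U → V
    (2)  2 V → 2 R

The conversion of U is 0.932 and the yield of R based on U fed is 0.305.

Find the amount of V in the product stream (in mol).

460 mol

Conversion of U: U consumed = 1ξ₁ = 0.932 × 734.2 → ξ₁ = 684.3 mol.
Yield of R: 2ξ₂ / 734.2 = 0.305 → ξ₂ = 112 mol.
Outlet amounts (n = n₀ + Σ ν·ξ):
  U: 734.2 − 1(684.3) = 49.93
  V: 0 + 1(684.3) − 2(112) = 460.3
  R: 0 + 2(112) = 223.9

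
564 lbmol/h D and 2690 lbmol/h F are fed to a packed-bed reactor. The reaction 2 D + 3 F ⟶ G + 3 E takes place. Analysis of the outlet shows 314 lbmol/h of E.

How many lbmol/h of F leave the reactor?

2380 lbmol/h

For E: n = n₀ + 3ξ → 314 = 0 + 3ξ, giving ξ = 104.7 lbmol/h.
Outlet amounts (n = n₀ + ν ξ):
  D: 564 − 2(104.7) = 354.7
  F: 2690 − 3(104.7) = 2376
  G: 0 + 1(104.7) = 104.7
  E: 0 + 3(104.7) = 314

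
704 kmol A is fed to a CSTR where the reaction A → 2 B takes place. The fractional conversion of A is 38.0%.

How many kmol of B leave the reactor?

A reacted = 0.38 × 704 = 267.5 kmol; ν_A = −1, so ξ = 267.5/1 = 267.5 kmol.
Outlet amounts (n = n₀ + ν ξ):
  A: 704 − 1(267.5) = 436.5
  B: 0 + 2(267.5) = 535

535 kmol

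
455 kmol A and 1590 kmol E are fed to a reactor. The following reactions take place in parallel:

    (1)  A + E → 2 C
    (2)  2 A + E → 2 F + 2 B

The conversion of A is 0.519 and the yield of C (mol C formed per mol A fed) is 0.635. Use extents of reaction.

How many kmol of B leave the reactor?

91.7 kmol

Yield of C: 2ξ₁ / 455 = 0.635 → ξ₁ = 144.5 kmol.
Conversion of A: 1ξ₁ + 2ξ₂ = 0.519 × 455 = 236.1 → ξ₂ = 45.84 kmol.
Outlet amounts (n = n₀ + Σ ν·ξ):
  A: 455 − 1(144.5) − 2(45.84) = 218.9
  E: 1590 − 1(144.5) − 1(45.84) = 1400
  C: 0 + 2(144.5) = 288.9
  F: 0 + 2(45.84) = 91.68
  B: 0 + 2(45.84) = 91.68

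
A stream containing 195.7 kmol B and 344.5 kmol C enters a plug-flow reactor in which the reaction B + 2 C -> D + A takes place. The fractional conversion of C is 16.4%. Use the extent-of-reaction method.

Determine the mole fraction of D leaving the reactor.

C reacted = 0.164 × 344.5 = 56.5 kmol; ν_C = −2, so ξ = 56.5/2 = 28.25 kmol.
Outlet amounts (n = n₀ + ν ξ):
  B: 195.7 − 1(28.25) = 167.5
  C: 344.5 − 2(28.25) = 288
  D: 0 + 1(28.25) = 28.25
  A: 0 + 1(28.25) = 28.25
Total out = 512 kmol; y_D = 28.25 / 512 = 0.05518.

0.0552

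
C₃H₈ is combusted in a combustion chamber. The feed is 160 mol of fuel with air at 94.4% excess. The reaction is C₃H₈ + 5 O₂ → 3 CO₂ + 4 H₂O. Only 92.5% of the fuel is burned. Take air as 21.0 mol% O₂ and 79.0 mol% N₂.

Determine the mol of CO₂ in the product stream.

Stoichiometric O₂ = 5 × 160 = 800 mol; O₂ fed = 800 × 1.944 = 1555 mol.
N₂ fed = 1555 × 79/21 = 5851 mol.
Fuel reacted = 0.925 × 160 → ξ = 148 mol.
Outlet (n = n₀ + ν ξ):
  C₃H₈: 160 − 1(148) = 12
  O₂: 1555 − 5(148) = 815.2
  N₂: 5851 (inert)
  CO₂: 0 + 3(148) = 444
  H₂O: 0 + 4(148) = 592

444 mol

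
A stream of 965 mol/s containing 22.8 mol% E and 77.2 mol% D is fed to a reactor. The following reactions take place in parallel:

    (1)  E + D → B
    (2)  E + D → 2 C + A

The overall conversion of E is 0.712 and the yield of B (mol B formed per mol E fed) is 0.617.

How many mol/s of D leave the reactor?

588 mol/s

Yield of B: 1ξ₁ / 220 = 0.617 → ξ₁ = 135.8 mol/s.
Conversion of E: 1ξ₁ + 1ξ₂ = 0.712 × 220 = 156.7 → ξ₂ = 20.9 mol/s.
Outlet amounts (n = n₀ + Σ ν·ξ):
  E: 220 − 1(135.8) − 1(20.9) = 63.37
  D: 745 − 1(135.8) − 1(20.9) = 588.3
  B: 0 + 1(135.8) = 135.8
  C: 0 + 2(20.9) = 41.8
  A: 0 + 1(20.9) = 20.9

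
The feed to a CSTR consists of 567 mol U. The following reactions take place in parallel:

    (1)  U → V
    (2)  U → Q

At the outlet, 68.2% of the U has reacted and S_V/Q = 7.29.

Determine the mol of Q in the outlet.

Conversion of U: U consumed = 0.682 × 567 = 386.7 mol = 1ξ₁ + 1ξ₂.
Selectivity: 1ξ₁ / (1ξ₂) = 7.29 → ξ₁ = 7.29 ξ₂.
Substitute: (1·7.29 + 1) ξ₂ = 386.7 → ξ₂ = 46.65 mol, ξ₁ = 340 mol.
Outlet amounts (n = n₀ + Σ ν·ξ):
  U: 567 − 1(340) − 1(46.65) = 180.3
  V: 0 + 1(340) = 340
  Q: 0 + 1(46.65) = 46.65

46.6 mol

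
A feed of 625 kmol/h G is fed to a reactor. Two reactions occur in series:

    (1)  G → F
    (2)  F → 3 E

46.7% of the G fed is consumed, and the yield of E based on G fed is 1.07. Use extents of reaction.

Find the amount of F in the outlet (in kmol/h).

Conversion of G: G consumed = 1ξ₁ = 0.467 × 625 → ξ₁ = 291.9 kmol/h.
Yield of E: 3ξ₂ / 625 = 1.07 → ξ₂ = 222.9 kmol/h.
Outlet amounts (n = n₀ + Σ ν·ξ):
  G: 625 − 1(291.9) = 333.1
  F: 0 + 1(291.9) − 1(222.9) = 68.96
  E: 0 + 3(222.9) = 668.8

69 kmol/h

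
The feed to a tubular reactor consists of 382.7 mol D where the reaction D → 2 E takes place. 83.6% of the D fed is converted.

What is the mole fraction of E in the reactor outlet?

0.911

D reacted = 0.836 × 382.7 = 319.9 mol; ν_D = −1, so ξ = 319.9/1 = 319.9 mol.
Outlet amounts (n = n₀ + ν ξ):
  D: 382.7 − 1(319.9) = 62.76
  E: 0 + 2(319.9) = 639.9
Total out = 702.6 mol; y_E = 639.9 / 702.6 = 0.9107.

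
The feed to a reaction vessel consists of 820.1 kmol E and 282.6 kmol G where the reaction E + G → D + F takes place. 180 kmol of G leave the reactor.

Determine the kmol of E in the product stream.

For G: n = n₀ − 1ξ → 180 = 282.6 − 1ξ, giving ξ = 102.6 kmol.
Outlet amounts (n = n₀ + ν ξ):
  E: 820.1 − 1(102.6) = 717.5
  G: 282.6 − 1(102.6) = 180
  D: 0 + 1(102.6) = 102.6
  F: 0 + 1(102.6) = 102.6

718 kmol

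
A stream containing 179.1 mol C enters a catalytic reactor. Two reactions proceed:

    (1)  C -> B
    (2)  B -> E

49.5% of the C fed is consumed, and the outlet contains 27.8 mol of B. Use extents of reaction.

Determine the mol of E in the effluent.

60.9 mol

Conversion of C: C consumed = 1ξ₁ = 0.495 × 179.1 → ξ₁ = 88.65 mol.
B balance: n_B = 0 + 1ξ₁ − 1ξ₂ = 27.8 → ξ₂ = (1·88.65 − 27.8)/1 = 60.85 mol.
Outlet amounts (n = n₀ + Σ ν·ξ):
  C: 179.1 − 1(88.65) = 90.45
  B: 0 + 1(88.65) − 1(60.85) = 27.8
  E: 0 + 1(60.85) = 60.85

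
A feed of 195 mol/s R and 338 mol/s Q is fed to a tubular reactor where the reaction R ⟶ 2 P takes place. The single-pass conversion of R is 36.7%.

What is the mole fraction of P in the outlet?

0.237

R reacted = 0.367 × 195 = 71.56 mol/s; ν_R = −1, so ξ = 71.56/1 = 71.56 mol/s.
Outlet amounts (n = n₀ + ν ξ):
  R: 195 − 1(71.56) = 123.4
  P: 0 + 2(71.56) = 143.1
  Q: 338 (inert)
Total out = 604.6 mol/s; y_P = 143.1 / 604.6 = 0.2367.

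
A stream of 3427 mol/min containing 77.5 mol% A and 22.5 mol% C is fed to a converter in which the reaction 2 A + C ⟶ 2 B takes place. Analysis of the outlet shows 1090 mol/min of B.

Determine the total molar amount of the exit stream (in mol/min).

For B: n = n₀ + 2ξ → 1090 = 0 + 2ξ, giving ξ = 545 mol/min.
Outlet amounts (n = n₀ + ν ξ):
  A: 2656 − 2(545) = 1566
  C: 771.1 − 1(545) = 226.1
  B: 0 + 2(545) = 1090
Total out = 1566 + 226.1 + 1090 = 2882 mol/min.

2880 mol/min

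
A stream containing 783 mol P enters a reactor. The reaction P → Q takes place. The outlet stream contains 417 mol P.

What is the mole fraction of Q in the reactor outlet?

0.467

For P: n = n₀ − 1ξ → 417 = 783 − 1ξ, giving ξ = 366 mol.
Outlet amounts (n = n₀ + ν ξ):
  P: 783 − 1(366) = 417
  Q: 0 + 1(366) = 366
Total out = 783 mol; y_Q = 366 / 783 = 0.4674.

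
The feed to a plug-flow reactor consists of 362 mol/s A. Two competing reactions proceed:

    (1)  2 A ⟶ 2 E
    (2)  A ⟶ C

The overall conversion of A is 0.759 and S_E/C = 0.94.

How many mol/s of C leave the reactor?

142 mol/s

Conversion of A: A consumed = 0.759 × 362 = 274.8 mol/s = 2ξ₁ + 1ξ₂.
Selectivity: 2ξ₁ / (1ξ₂) = 0.94 → ξ₁ = 0.47 ξ₂.
Substitute: (2·0.47 + 1) ξ₂ = 274.8 → ξ₂ = 141.6 mol/s, ξ₁ = 66.57 mol/s.
Outlet amounts (n = n₀ + Σ ν·ξ):
  A: 362 − 2(66.57) − 1(141.6) = 87.24
  E: 0 + 2(66.57) = 133.1
  C: 0 + 1(141.6) = 141.6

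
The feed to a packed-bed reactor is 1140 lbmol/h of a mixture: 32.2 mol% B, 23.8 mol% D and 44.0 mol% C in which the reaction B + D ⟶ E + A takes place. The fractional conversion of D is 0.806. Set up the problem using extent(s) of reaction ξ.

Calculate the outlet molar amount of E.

219 lbmol/h

D reacted = 0.806 × 271.3 = 218.7 lbmol/h; ν_D = −1, so ξ = 218.7/1 = 218.7 lbmol/h.
Outlet amounts (n = n₀ + ν ξ):
  B: 367.1 − 1(218.7) = 148.4
  D: 271.3 − 1(218.7) = 52.64
  E: 0 + 1(218.7) = 218.7
  A: 0 + 1(218.7) = 218.7
  C: 501.6 (inert)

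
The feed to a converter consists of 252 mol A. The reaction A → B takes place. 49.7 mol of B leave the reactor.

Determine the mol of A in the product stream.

202 mol

For B: n = n₀ + 1ξ → 49.7 = 0 + 1ξ, giving ξ = 49.7 mol.
Outlet amounts (n = n₀ + ν ξ):
  A: 252 − 1(49.7) = 202.3
  B: 0 + 1(49.7) = 49.7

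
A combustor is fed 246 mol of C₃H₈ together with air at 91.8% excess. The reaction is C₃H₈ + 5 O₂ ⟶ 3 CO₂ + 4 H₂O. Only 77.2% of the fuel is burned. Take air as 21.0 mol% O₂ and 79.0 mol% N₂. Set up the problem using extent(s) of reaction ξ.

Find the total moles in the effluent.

11700 mol

Stoichiometric O₂ = 5 × 246 = 1230 mol; O₂ fed = 1230 × 1.918 = 2359 mol.
N₂ fed = 2359 × 79/21 = 8875 mol.
Fuel reacted = 0.772 × 246 → ξ = 189.9 mol.
Outlet (n = n₀ + ν ξ):
  C₃H₈: 246 − 1(189.9) = 56.09
  O₂: 2359 − 5(189.9) = 1410
  N₂: 8875 (inert)
  CO₂: 0 + 3(189.9) = 569.7
  H₂O: 0 + 4(189.9) = 759.6
Total out = 56.09 + 1410 + 8875 + 569.7 + 759.6 = 11670 mol.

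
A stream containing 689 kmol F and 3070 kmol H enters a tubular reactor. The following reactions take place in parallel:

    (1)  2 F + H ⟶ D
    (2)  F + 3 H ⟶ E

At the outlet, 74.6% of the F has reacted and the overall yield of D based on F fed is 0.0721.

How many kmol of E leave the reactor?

Yield of D: 1ξ₁ / 689 = 0.0721 → ξ₁ = 49.68 kmol.
Conversion of F: 2ξ₁ + 1ξ₂ = 0.746 × 689 = 514 → ξ₂ = 414.6 kmol.
Outlet amounts (n = n₀ + Σ ν·ξ):
  F: 689 − 2(49.68) − 1(414.6) = 175
  H: 3070 − 1(49.68) − 3(414.6) = 1776
  D: 0 + 1(49.68) = 49.68
  E: 0 + 1(414.6) = 414.6

415 kmol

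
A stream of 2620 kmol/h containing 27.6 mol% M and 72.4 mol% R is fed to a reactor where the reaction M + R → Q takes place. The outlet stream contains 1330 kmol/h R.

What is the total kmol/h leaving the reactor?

2050 kmol/h

For R: n = n₀ − 1ξ → 1330 = 1897 − 1ξ, giving ξ = 566.9 kmol/h.
Outlet amounts (n = n₀ + ν ξ):
  M: 723.1 − 1(566.9) = 156.2
  R: 1897 − 1(566.9) = 1330
  Q: 0 + 1(566.9) = 566.9
Total out = 156.2 + 1330 + 566.9 = 2053 kmol/h.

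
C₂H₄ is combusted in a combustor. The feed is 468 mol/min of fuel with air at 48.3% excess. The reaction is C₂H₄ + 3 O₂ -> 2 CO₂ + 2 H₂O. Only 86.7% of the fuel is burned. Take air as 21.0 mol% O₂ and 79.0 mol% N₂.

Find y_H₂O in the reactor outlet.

Stoichiometric O₂ = 3 × 468 = 1404 mol/min; O₂ fed = 1404 × 1.483 = 2082 mol/min.
N₂ fed = 2082 × 79/21 = 7833 mol/min.
Fuel reacted = 0.867 × 468 → ξ = 405.8 mol/min.
Outlet (n = n₀ + ν ξ):
  C₂H₄: 468 − 1(405.8) = 62.24
  O₂: 2082 − 3(405.8) = 864.9
  N₂: 7833 (inert)
  CO₂: 0 + 2(405.8) = 811.5
  H₂O: 0 + 2(405.8) = 811.5
Total out = 10380 mol/min; y_H₂O = 811.5 / 10380 = 0.07816.

0.0782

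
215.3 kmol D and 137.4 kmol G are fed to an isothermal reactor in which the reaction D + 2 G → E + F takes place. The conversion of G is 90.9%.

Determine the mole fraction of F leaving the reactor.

G reacted = 0.909 × 137.4 = 124.9 kmol; ν_G = −2, so ξ = 124.9/2 = 62.45 kmol.
Outlet amounts (n = n₀ + ν ξ):
  D: 215.3 − 1(62.45) = 152.9
  G: 137.4 − 2(62.45) = 12.5
  E: 0 + 1(62.45) = 62.45
  F: 0 + 1(62.45) = 62.45
Total out = 290.3 kmol; y_F = 62.45 / 290.3 = 0.2152.

0.215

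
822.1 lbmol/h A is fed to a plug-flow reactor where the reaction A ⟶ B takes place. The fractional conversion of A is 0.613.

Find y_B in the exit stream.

A reacted = 0.613 × 822.1 = 503.9 lbmol/h; ν_A = −1, so ξ = 503.9/1 = 503.9 lbmol/h.
Outlet amounts (n = n₀ + ν ξ):
  A: 822.1 − 1(503.9) = 318.2
  B: 0 + 1(503.9) = 503.9
Total out = 822.1 lbmol/h; y_B = 503.9 / 822.1 = 0.613.

0.613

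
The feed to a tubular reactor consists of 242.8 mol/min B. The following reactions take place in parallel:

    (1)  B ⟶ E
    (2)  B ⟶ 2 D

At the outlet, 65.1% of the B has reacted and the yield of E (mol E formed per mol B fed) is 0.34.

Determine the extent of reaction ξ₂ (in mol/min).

Yield of E: 1ξ₁ / 242.8 = 0.34 → ξ₁ = 82.55 mol/min.
Conversion of B: 1ξ₁ + 1ξ₂ = 0.651 × 242.8 = 158.1 → ξ₂ = 75.51 mol/min.
Outlet amounts (n = n₀ + Σ ν·ξ):
  B: 242.8 − 1(82.55) − 1(75.51) = 84.74
  E: 0 + 1(82.55) = 82.55
  D: 0 + 2(75.51) = 151

ξ₂ = 75.5 mol/min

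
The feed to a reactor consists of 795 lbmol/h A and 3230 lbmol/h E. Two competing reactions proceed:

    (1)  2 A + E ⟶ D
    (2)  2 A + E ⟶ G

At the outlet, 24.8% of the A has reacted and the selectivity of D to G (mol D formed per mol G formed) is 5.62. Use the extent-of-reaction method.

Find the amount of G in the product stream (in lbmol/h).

Conversion of A: A consumed = 0.248 × 795 = 197.2 lbmol/h = 2ξ₁ + 2ξ₂.
Selectivity: 1ξ₁ / (1ξ₂) = 5.62 → ξ₁ = 5.62 ξ₂.
Substitute: (2·5.62 + 2) ξ₂ = 197.2 → ξ₂ = 14.89 lbmol/h, ξ₁ = 83.69 lbmol/h.
Outlet amounts (n = n₀ + Σ ν·ξ):
  A: 795 − 2(83.69) − 2(14.89) = 597.8
  E: 3230 − 1(83.69) − 1(14.89) = 3131
  D: 0 + 1(83.69) = 83.69
  G: 0 + 1(14.89) = 14.89

14.9 lbmol/h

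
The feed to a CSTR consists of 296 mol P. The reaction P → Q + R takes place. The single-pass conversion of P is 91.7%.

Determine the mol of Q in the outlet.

P reacted = 0.917 × 296 = 271.4 mol; ν_P = −1, so ξ = 271.4/1 = 271.4 mol.
Outlet amounts (n = n₀ + ν ξ):
  P: 296 − 1(271.4) = 24.57
  Q: 0 + 1(271.4) = 271.4
  R: 0 + 1(271.4) = 271.4

271 mol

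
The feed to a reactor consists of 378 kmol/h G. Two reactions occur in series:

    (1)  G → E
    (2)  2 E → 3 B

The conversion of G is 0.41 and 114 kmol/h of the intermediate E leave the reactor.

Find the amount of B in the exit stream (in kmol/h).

Conversion of G: G consumed = 1ξ₁ = 0.41 × 378 → ξ₁ = 155 kmol/h.
E balance: n_E = 0 + 1ξ₁ − 2ξ₂ = 114 → ξ₂ = (1·155 − 114)/2 = 20.49 kmol/h.
Outlet amounts (n = n₀ + Σ ν·ξ):
  G: 378 − 1(155) = 223
  E: 0 + 1(155) − 2(20.49) = 114
  B: 0 + 3(20.49) = 61.47

61.5 kmol/h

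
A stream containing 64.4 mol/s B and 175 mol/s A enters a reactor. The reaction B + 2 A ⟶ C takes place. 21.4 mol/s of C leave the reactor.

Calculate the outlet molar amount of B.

For C: n = n₀ + 1ξ → 21.4 = 0 + 1ξ, giving ξ = 21.4 mol/s.
Outlet amounts (n = n₀ + ν ξ):
  B: 64.4 − 1(21.4) = 43
  A: 175 − 2(21.4) = 132.2
  C: 0 + 1(21.4) = 21.4

43 mol/s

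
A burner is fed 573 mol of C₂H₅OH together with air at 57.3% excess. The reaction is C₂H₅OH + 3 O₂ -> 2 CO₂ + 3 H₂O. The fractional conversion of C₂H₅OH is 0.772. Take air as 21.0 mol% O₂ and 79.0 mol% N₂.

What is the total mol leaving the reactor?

13900 mol

Stoichiometric O₂ = 3 × 573 = 1719 mol; O₂ fed = 1719 × 1.573 = 2704 mol.
N₂ fed = 2704 × 79/21 = 10170 mol.
Fuel reacted = 0.772 × 573 → ξ = 442.4 mol.
Outlet (n = n₀ + ν ξ):
  C₂H₅OH: 573 − 1(442.4) = 130.6
  O₂: 2704 − 3(442.4) = 1377
  N₂: 10170 (inert)
  CO₂: 0 + 2(442.4) = 884.7
  H₂O: 0 + 3(442.4) = 1327
Total out = 130.6 + 1377 + 10170 + 884.7 + 1327 = 13890 mol.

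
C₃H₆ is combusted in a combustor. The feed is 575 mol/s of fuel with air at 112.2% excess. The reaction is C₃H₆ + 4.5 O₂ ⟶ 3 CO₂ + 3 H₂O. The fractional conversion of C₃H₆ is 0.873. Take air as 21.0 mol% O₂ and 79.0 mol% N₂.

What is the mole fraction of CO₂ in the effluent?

0.0558

Stoichiometric O₂ = 4.5 × 575 = 2588 mol/s; O₂ fed = 2588 × 2.122 = 5491 mol/s.
N₂ fed = 5491 × 79/21 = 20660 mol/s.
Fuel reacted = 0.873 × 575 → ξ = 502 mol/s.
Outlet (n = n₀ + ν ξ):
  C₃H₆: 575 − 1(502) = 73.02
  O₂: 5491 − 4.5(502) = 3232
  N₂: 20660 (inert)
  CO₂: 0 + 3(502) = 1506
  H₂O: 0 + 3(502) = 1506
Total out = 26970 mol/s; y_CO₂ = 1506 / 26970 = 0.05583.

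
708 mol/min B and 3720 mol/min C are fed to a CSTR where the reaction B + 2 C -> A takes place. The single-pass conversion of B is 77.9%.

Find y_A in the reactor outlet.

0.166

B reacted = 0.779 × 708 = 551.5 mol/min; ν_B = −1, so ξ = 551.5/1 = 551.5 mol/min.
Outlet amounts (n = n₀ + ν ξ):
  B: 708 − 1(551.5) = 156.5
  C: 3720 − 2(551.5) = 2617
  A: 0 + 1(551.5) = 551.5
Total out = 3325 mol/min; y_A = 551.5 / 3325 = 0.1659.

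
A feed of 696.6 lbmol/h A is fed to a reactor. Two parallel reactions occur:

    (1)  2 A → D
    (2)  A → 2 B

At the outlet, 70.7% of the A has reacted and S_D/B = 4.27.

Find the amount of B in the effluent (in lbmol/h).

Conversion of A: A consumed = 0.707 × 696.6 = 492.5 lbmol/h = 2ξ₁ + 1ξ₂.
Selectivity: 1ξ₁ / (2ξ₂) = 4.27 → ξ₁ = 8.54 ξ₂.
Substitute: (2·8.54 + 1) ξ₂ = 492.5 → ξ₂ = 27.24 lbmol/h, ξ₁ = 232.6 lbmol/h.
Outlet amounts (n = n₀ + Σ ν·ξ):
  A: 696.6 − 2(232.6) − 1(27.24) = 204.1
  D: 0 + 1(232.6) = 232.6
  B: 0 + 2(27.24) = 54.48

54.5 lbmol/h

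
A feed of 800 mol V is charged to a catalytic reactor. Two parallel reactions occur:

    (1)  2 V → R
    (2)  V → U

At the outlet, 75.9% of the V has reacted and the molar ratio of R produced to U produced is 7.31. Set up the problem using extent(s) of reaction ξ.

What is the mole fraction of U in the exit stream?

0.0754

Conversion of V: V consumed = 0.759 × 800 = 607.2 mol = 2ξ₁ + 1ξ₂.
Selectivity: 1ξ₁ / (1ξ₂) = 7.31 → ξ₁ = 7.31 ξ₂.
Substitute: (2·7.31 + 1) ξ₂ = 607.2 → ξ₂ = 38.87 mol, ξ₁ = 284.2 mol.
Outlet amounts (n = n₀ + Σ ν·ξ):
  V: 800 − 2(284.2) − 1(38.87) = 192.8
  R: 0 + 1(284.2) = 284.2
  U: 0 + 1(38.87) = 38.87
Total out = 515.8 mol; y_U = 38.87 / 515.8 = 0.07536.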